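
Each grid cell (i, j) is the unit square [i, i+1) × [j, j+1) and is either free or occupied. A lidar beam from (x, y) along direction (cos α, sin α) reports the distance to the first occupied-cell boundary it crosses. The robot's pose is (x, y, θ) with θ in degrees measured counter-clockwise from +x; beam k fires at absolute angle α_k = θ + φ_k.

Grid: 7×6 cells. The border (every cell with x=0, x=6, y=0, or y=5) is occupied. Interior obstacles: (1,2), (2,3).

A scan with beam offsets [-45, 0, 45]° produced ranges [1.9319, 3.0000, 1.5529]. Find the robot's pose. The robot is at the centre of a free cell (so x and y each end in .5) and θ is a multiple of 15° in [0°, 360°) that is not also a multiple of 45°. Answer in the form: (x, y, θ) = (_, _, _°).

(x, y, θ) = (4.5, 2.5, 210°)

Enumerate (i+0.5, j+0.5, θ) over the 18 free cells and 16 admissible headings. For each, cast all 3 beams and compare to the given ranges.
  (3.5, 1.5, 30°): beam 2 = 2.8868 ≠ 3.0000 ✗
  (4.5, 4.5, 75°): beam 1 = 1.0000 ≠ 1.9319 ✗
  (1.5, 1.5, 330°): beam 1 = 0.5176 ≠ 1.9319 ✗
  (3.5, 3.5, 330°): beam 1 = 2.5882 ≠ 1.9319 ✗
  …
  (4.5, 2.5, 210°): r_1=1.9319, r_2=3.0000, r_3=1.5529 — all match ✓
Only this pose fits every beam.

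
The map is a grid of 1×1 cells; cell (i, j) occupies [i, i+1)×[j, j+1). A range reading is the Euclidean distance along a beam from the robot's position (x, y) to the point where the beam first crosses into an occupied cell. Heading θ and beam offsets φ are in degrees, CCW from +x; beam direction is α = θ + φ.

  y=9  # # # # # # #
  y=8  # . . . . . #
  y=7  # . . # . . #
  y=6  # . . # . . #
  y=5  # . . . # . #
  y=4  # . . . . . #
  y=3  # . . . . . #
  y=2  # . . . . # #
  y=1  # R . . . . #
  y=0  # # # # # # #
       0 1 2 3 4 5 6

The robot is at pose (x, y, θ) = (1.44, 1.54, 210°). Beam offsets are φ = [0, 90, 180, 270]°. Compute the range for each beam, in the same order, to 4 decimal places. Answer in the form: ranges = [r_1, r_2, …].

ranges = [0.5081, 0.6235, 5.2654, 0.8800]

beam 1: φ=0°, α=210°
  cosα=-0.8660 sinα=-0.5000 | (1,1) | tMaxX 0.5081 tMaxY 1.0800 | tΔX 1.1547 tΔY 2.0000
    t=0.5081 [x] (0,1) — stop
  → r_1 = 0.5081
beam 2: φ=90°, α=300°
  cosα=0.5000 sinα=-0.8660 | (1,1) | tMaxX 1.1200 tMaxY 0.6235 | tΔX 2.0000 tΔY 1.1547
    t=0.6235 [y] (1,0) — stop
  → r_2 = 0.6235
beam 3: φ=180°, α=30°
  cosα=0.8660 sinα=0.5000 | (1,1) | tMaxX 0.6466 tMaxY 0.9200 | tΔX 1.1547 tΔY 2.0000
    t=0.6466 [x] (2,1)
    t=0.9200 [y] (2,2)
    t=1.8013 [x] (3,2)
    t=2.9200 [y] (3,3)
    t=2.9560 [x] (4,3)
    t=4.1107 [x] (5,3)
    t=4.9200 [y] (5,4)
    t=5.2654 [x] (6,4) — stop
  → r_3 = 5.2654
beam 4: φ=270°, α=120°
  cosα=-0.5000 sinα=0.8660 | (1,1) | tMaxX 0.8800 tMaxY 0.5312 | tΔX 2.0000 tΔY 1.1547
    t=0.5312 [y] (1,2)
    t=0.8800 [x] (0,2) — stop
  → r_4 = 0.8800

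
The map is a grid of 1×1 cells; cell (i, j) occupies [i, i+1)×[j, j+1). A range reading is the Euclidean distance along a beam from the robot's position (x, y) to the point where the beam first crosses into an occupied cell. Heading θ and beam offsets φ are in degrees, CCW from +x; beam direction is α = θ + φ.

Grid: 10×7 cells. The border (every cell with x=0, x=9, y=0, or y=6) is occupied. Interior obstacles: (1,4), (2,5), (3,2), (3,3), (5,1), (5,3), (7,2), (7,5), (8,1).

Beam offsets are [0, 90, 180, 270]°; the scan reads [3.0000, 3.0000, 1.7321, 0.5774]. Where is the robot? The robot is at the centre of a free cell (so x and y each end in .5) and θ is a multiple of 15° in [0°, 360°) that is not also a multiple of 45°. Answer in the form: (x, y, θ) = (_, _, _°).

The pose lattice has 31·16 = 496 candidates. Test each by forward raycasting.
  (5.5, 4.5, 15°): beam 1 = 1.9319 ≠ 3.0000 ✗
  (3.5, 1.5, 300°): beam 1 = 0.5774 ≠ 3.0000 ✗
  (4.5, 5.5, 210°): beam 1 = 2.8868 ≠ 3.0000 ✗
  …
  (7.5, 4.5, 150°): r_1=3.0000, r_2=3.0000, r_3=1.7321, r_4=0.5774 — all match ✓
Only this pose fits every beam.

(x, y, θ) = (7.5, 4.5, 150°)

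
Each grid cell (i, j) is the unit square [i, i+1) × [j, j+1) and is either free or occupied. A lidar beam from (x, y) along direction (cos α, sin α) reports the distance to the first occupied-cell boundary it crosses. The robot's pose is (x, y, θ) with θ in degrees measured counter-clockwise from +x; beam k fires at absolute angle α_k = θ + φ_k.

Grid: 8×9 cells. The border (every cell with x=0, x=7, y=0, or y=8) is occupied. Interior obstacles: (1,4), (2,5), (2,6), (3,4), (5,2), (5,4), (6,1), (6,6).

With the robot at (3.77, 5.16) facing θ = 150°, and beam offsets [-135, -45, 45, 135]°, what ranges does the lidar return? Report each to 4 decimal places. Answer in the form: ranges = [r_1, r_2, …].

ranges = [3.2455, 2.9402, 0.6182, 0.1656]

beam 1: φ=-135°, α=15°
  dir = (cos 15°, sin 15°) = (0.9659, 0.2588); from cell (3,5)
  next x-line at t=0.2381, next y-line at t=3.2455; Δt_x=1.0353, Δt_y=3.8637
    x: enter (4,5) at t=0.2381
    x: enter (5,5) at t=1.2734
    x: enter (6,5) at t=2.3087
    y: enter (6,6) at t=3.2455 ← occupied
  → r_1 = 3.2455
beam 2: φ=-45°, α=105°
  dir = (cos 105°, sin 105°) = (-0.2588, 0.9659); from cell (3,5)
  next x-line at t=2.9751, next y-line at t=0.8696; Δt_x=3.8637, Δt_y=1.0353
    y: enter (3,6) at t=0.8696
    y: enter (3,7) at t=1.9049
    y: enter (3,8) at t=2.9402 ← occupied
  → r_2 = 2.9402
beam 3: φ=45°, α=195°
  dir = (cos 195°, sin 195°) = (-0.9659, -0.2588); from cell (3,5)
  next x-line at t=0.7972, next y-line at t=0.6182; Δt_x=1.0353, Δt_y=3.8637
    y: enter (3,4) at t=0.6182 ← occupied
  → r_3 = 0.6182
beam 4: φ=135°, α=285°
  dir = (cos 285°, sin 285°) = (0.2588, -0.9659); from cell (3,5)
  next x-line at t=0.8887, next y-line at t=0.1656; Δt_x=3.8637, Δt_y=1.0353
    y: enter (3,4) at t=0.1656 ← occupied
  → r_4 = 0.1656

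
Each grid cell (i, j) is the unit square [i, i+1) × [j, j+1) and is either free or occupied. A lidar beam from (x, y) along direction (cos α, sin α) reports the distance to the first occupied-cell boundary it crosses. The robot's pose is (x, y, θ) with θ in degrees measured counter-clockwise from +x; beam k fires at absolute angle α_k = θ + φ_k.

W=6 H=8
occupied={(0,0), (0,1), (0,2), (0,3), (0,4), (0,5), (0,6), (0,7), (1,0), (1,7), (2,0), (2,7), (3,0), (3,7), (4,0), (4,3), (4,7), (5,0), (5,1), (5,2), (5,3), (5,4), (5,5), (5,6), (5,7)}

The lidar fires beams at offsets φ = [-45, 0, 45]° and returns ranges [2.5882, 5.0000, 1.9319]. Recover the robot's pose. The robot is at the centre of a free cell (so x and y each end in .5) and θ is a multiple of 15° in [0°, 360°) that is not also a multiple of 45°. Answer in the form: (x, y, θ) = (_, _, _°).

The pose lattice has 23·16 = 368 candidates. Test each by forward raycasting.
  (3.5, 4.5, 255°): beam 1 = 2.8868 ≠ 2.5882 ✗
  (2.5, 1.5, 255°): beam 1 = 1.0000 ≠ 2.5882 ✗
  (4.5, 6.5, 15°): beam 1 = 0.5774 ≠ 2.5882 ✗
  (1.5, 2.5, 210°): beam 1 = 0.5176 ≠ 2.5882 ✗
  …
  (3.5, 5.5, 240°): r_1=2.5882, r_2=5.0000, r_3=1.9319 — all match ✓
Only this pose fits every beam.

(x, y, θ) = (3.5, 5.5, 240°)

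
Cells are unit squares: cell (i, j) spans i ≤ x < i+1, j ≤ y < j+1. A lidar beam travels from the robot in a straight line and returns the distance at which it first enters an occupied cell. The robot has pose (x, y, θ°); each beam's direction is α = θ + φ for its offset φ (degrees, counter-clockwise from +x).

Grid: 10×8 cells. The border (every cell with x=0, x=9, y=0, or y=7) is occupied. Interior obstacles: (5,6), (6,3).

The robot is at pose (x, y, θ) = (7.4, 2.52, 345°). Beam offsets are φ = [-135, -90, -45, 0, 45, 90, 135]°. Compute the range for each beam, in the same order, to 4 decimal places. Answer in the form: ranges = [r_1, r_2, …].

ranges = [3.0400, 1.5736, 1.7551, 1.6564, 1.8475, 4.6380, 0.8000]

beam 1: φ=-135°, α=210°
  direction (-0.8660, -0.5000); cell (7,2); t to first gridline: x 0.4619, y 1.0400 (then +1.1547 / +2.0000)
    (6,2) via x @ 0.4619
    (6,1) via y @ 1.0400
    (5,1) via x @ 1.6166
    (4,1) via x @ 2.7713
    (4,0) via y @ 3.0400  # hit
  → r_1 = 3.0400
beam 2: φ=-90°, α=255°
  direction (-0.2588, -0.9659); cell (7,2); t to first gridline: x 1.5455, y 0.5383 (then +3.8637 / +1.0353)
    (7,1) via y @ 0.5383
    (6,1) via x @ 1.5455
    (6,0) via y @ 1.5736  # hit
  → r_2 = 1.5736
beam 3: φ=-45°, α=300°
  direction (0.5000, -0.8660); cell (7,2); t to first gridline: x 1.2000, y 0.6004 (then +2.0000 / +1.1547)
    (7,1) via y @ 0.6004
    (8,1) via x @ 1.2000
    (8,0) via y @ 1.7551  # hit
  → r_3 = 1.7551
beam 4: φ=0°, α=345°
  direction (0.9659, -0.2588); cell (7,2); t to first gridline: x 0.6212, y 2.0091 (then +1.0353 / +3.8637)
    (8,2) via x @ 0.6212
    (9,2) via x @ 1.6564  # hit
  → r_4 = 1.6564
beam 5: φ=45°, α=30°
  direction (0.8660, 0.5000); cell (7,2); t to first gridline: x 0.6928, y 0.9600 (then +1.1547 / +2.0000)
    (8,2) via x @ 0.6928
    (8,3) via y @ 0.9600
    (9,3) via x @ 1.8475  # hit
  → r_5 = 1.8475
beam 6: φ=90°, α=75°
  direction (0.2588, 0.9659); cell (7,2); t to first gridline: x 2.3182, y 0.4969 (then +3.8637 / +1.0353)
    (7,3) via y @ 0.4969
    (7,4) via y @ 1.5322
    (8,4) via x @ 2.3182
    (8,5) via y @ 2.5675
    (8,6) via y @ 3.6028
    (8,7) via y @ 4.6380  # hit
  → r_6 = 4.6380
beam 7: φ=135°, α=120°
  direction (-0.5000, 0.8660); cell (7,2); t to first gridline: x 0.8000, y 0.5543 (then +2.0000 / +1.1547)
    (7,3) via y @ 0.5543
    (6,3) via x @ 0.8000  # hit
  → r_7 = 0.8000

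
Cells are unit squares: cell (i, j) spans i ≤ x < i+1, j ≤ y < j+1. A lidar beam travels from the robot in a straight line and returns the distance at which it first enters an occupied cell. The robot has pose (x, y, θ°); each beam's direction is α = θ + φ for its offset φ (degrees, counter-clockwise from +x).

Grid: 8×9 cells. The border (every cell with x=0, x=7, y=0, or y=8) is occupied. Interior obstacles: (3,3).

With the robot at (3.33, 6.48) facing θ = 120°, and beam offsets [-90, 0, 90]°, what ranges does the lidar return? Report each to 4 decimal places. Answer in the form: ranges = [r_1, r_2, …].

ranges = [3.0400, 1.7551, 2.6905]

beam 1: φ=-90°, α=30°
  direction (0.8660, 0.5000); cell (3,6); t to first gridline: x 0.7736, y 1.0400 (then +1.1547 / +2.0000)
    (4,6) via x @ 0.7736
    (4,7) via y @ 1.0400
    (5,7) via x @ 1.9283
    (5,8) via y @ 3.0400  # hit
  → r_1 = 3.0400
beam 2: φ=0°, α=120°
  direction (-0.5000, 0.8660); cell (3,6); t to first gridline: x 0.6600, y 0.6004 (then +2.0000 / +1.1547)
    (3,7) via y @ 0.6004
    (2,7) via x @ 0.6600
    (2,8) via y @ 1.7551  # hit
  → r_2 = 1.7551
beam 3: φ=90°, α=210°
  direction (-0.8660, -0.5000); cell (3,6); t to first gridline: x 0.3811, y 0.9600 (then +1.1547 / +2.0000)
    (2,6) via x @ 0.3811
    (2,5) via y @ 0.9600
    (1,5) via x @ 1.5358
    (0,5) via x @ 2.6905  # hit
  → r_3 = 2.6905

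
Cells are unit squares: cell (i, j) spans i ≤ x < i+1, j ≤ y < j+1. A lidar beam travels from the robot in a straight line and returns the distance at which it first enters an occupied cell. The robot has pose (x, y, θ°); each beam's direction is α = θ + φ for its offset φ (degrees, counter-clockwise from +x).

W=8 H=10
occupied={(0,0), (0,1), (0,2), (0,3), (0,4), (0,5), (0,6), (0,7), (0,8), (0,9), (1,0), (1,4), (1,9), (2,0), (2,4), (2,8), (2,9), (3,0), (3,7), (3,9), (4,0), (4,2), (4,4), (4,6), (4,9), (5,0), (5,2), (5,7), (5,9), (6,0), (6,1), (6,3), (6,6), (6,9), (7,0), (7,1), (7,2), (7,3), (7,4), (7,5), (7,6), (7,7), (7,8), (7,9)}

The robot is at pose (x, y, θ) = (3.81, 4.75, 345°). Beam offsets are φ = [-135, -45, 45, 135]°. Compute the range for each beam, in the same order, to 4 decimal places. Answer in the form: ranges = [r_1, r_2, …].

beam 1: φ=-135°, α=210°
  cosα=-0.8660 sinα=-0.5000 | (3,4) | tMaxX 0.9353 tMaxY 1.5000 | tΔX 1.1547 tΔY 2.0000
    t=0.9353 [x] (2,4) — stop
  → r_1 = 0.9353
beam 2: φ=-45°, α=300°
  cosα=0.5000 sinα=-0.8660 | (3,4) | tMaxX 0.3800 tMaxY 0.8660 | tΔX 2.0000 tΔY 1.1547
    t=0.3800 [x] (4,4) — stop
  → r_2 = 0.3800
beam 3: φ=45°, α=30°
  cosα=0.8660 sinα=0.5000 | (3,4) | tMaxX 0.2194 tMaxY 0.5000 | tΔX 1.1547 tΔY 2.0000
    t=0.2194 [x] (4,4) — stop
  → r_3 = 0.2194
beam 4: φ=135°, α=120°
  cosα=-0.5000 sinα=0.8660 | (3,4) | tMaxX 1.6200 tMaxY 0.2887 | tΔX 2.0000 tΔY 1.1547
    t=0.2887 [y] (3,5)
    t=1.4434 [y] (3,6)
    t=1.6200 [x] (2,6)
    t=2.5981 [y] (2,7)
    t=3.6200 [x] (1,7)
    t=3.7528 [y] (1,8)
    t=4.9075 [y] (1,9) — stop
  → r_4 = 4.9075

ranges = [0.9353, 0.3800, 0.2194, 4.9075]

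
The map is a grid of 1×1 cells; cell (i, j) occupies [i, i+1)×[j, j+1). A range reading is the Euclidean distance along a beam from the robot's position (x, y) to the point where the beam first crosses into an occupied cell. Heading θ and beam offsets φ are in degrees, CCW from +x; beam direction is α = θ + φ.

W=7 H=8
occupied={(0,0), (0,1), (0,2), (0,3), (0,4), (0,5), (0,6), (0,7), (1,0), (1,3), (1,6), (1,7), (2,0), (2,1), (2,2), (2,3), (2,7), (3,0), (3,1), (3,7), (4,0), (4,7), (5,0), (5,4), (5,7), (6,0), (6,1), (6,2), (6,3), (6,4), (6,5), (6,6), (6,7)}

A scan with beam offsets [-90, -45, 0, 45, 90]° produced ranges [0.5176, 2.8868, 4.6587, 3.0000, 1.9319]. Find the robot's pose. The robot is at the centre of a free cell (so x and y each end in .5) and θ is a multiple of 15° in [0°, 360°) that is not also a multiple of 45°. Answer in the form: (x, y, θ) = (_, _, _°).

The pose lattice has 23·16 = 368 candidates. Test each by forward raycasting.
  (5.5, 2.5, 165°): beam 1 = 1.5529 ≠ 0.5176 ✗
  (3.5, 5.5, 150°): beam 1 = 1.7321 ≠ 0.5176 ✗
  (1.5, 1.5, 255°): beam 2 = 0.5774 ≠ 2.8868 ✗
  …
  (2.5, 6.5, 285°): r_1=0.5176, r_2=2.8868, r_3=4.6587, r_4=3.0000, r_5=1.9319 — all match ✓
Only this pose fits every beam.

(x, y, θ) = (2.5, 6.5, 285°)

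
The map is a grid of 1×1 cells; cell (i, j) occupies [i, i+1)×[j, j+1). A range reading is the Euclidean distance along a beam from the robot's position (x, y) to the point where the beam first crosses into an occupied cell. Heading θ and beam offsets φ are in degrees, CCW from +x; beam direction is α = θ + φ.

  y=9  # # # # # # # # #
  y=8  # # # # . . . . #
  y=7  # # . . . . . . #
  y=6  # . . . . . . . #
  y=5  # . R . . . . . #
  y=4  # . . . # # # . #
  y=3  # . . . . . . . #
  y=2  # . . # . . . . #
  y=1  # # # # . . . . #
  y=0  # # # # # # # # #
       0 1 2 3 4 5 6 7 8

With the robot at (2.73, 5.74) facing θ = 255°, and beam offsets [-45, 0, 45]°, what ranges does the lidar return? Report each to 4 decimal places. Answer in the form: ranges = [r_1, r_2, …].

ranges = [1.9976, 3.8719, 5.4733]

beam 1: φ=-45°, α=210°
  dir = (cos 210°, sin 210°) = (-0.8660, -0.5000); from cell (2,5)
  next x-line at t=0.8429, next y-line at t=1.4800; Δt_x=1.1547, Δt_y=2.0000
    x: enter (1,5) at t=0.8429
    y: enter (1,4) at t=1.4800
    x: enter (0,4) at t=1.9976 ← occupied
  → r_1 = 1.9976
beam 2: φ=0°, α=255°
  dir = (cos 255°, sin 255°) = (-0.2588, -0.9659); from cell (2,5)
  next x-line at t=2.8205, next y-line at t=0.7661; Δt_x=3.8637, Δt_y=1.0353
    y: enter (2,4) at t=0.7661
    y: enter (2,3) at t=1.8014
    x: enter (1,3) at t=2.8205
    y: enter (1,2) at t=2.8367
    y: enter (1,1) at t=3.8719 ← occupied
  → r_2 = 3.8719
beam 3: φ=45°, α=300°
  dir = (cos 300°, sin 300°) = (0.5000, -0.8660); from cell (2,5)
  next x-line at t=0.5400, next y-line at t=0.8545; Δt_x=2.0000, Δt_y=1.1547
    x: enter (3,5) at t=0.5400
    y: enter (3,4) at t=0.8545
    y: enter (3,3) at t=2.0092
    x: enter (4,3) at t=2.5400
    y: enter (4,2) at t=3.1639
    y: enter (4,1) at t=4.3186
    x: enter (5,1) at t=4.5400
    y: enter (5,0) at t=5.4733 ← occupied
  → r_3 = 5.4733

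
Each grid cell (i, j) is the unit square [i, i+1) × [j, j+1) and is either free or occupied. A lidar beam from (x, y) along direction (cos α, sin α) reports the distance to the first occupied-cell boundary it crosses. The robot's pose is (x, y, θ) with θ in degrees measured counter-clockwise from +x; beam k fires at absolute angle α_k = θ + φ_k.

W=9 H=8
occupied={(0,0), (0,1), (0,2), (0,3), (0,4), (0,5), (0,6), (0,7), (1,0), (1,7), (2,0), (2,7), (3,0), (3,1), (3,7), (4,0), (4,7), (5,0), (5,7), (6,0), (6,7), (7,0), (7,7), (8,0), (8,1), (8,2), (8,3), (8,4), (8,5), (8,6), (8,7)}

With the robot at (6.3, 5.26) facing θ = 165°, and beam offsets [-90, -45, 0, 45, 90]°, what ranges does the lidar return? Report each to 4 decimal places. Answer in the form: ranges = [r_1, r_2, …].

ranges = [1.8014, 2.0092, 5.4870, 6.1199, 4.4103]

beam 1: φ=-90°, α=75°
  cosα=0.2588 sinα=0.9659 | (6,5) | tMaxX 2.7046 tMaxY 0.7661 | tΔX 3.8637 tΔY 1.0353
    t=0.7661 [y] (6,6)
    t=1.8014 [y] (6,7) — stop
  → r_1 = 1.8014
beam 2: φ=-45°, α=120°
  cosα=-0.5000 sinα=0.8660 | (6,5) | tMaxX 0.6000 tMaxY 0.8545 | tΔX 2.0000 tΔY 1.1547
    t=0.6000 [x] (5,5)
    t=0.8545 [y] (5,6)
    t=2.0092 [y] (5,7) — stop
  → r_2 = 2.0092
beam 3: φ=0°, α=165°
  cosα=-0.9659 sinα=0.2588 | (6,5) | tMaxX 0.3106 tMaxY 2.8591 | tΔX 1.0353 tΔY 3.8637
    t=0.3106 [x] (5,5)
    t=1.3459 [x] (4,5)
    t=2.3811 [x] (3,5)
    t=2.8591 [y] (3,6)
    t=3.4164 [x] (2,6)
    t=4.4517 [x] (1,6)
    t=5.4870 [x] (0,6) — stop
  → r_3 = 5.4870
beam 4: φ=45°, α=210°
  cosα=-0.8660 sinα=-0.5000 | (6,5) | tMaxX 0.3464 tMaxY 0.5200 | tΔX 1.1547 tΔY 2.0000
    t=0.3464 [x] (5,5)
    t=0.5200 [y] (5,4)
    t=1.5011 [x] (4,4)
    t=2.5200 [y] (4,3)
    t=2.6558 [x] (3,3)
    t=3.8105 [x] (2,3)
    t=4.5200 [y] (2,2)
    t=4.9652 [x] (1,2)
    t=6.1199 [x] (0,2) — stop
  → r_4 = 6.1199
beam 5: φ=90°, α=255°
  cosα=-0.2588 sinα=-0.9659 | (6,5) | tMaxX 1.1591 tMaxY 0.2692 | tΔX 3.8637 tΔY 1.0353
    t=0.2692 [y] (6,4)
    t=1.1591 [x] (5,4)
    t=1.3044 [y] (5,3)
    t=2.3397 [y] (5,2)
    t=3.3750 [y] (5,1)
    t=4.4103 [y] (5,0) — stop
  → r_5 = 4.4103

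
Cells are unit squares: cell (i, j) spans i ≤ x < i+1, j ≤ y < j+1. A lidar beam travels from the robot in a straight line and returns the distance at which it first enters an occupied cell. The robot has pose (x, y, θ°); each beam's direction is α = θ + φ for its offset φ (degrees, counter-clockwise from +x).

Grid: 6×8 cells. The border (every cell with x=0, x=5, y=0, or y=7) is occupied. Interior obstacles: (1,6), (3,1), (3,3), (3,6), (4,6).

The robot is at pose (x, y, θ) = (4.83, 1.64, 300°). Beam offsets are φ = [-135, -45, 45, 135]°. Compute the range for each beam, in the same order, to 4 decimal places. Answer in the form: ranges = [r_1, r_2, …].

beam 1: φ=-135°, α=165°
  cosα=-0.9659 sinα=0.2588 | (4,1) | tMaxX 0.8593 tMaxY 1.3909 | tΔX 1.0353 tΔY 3.8637
    t=0.8593 [x] (3,1) — stop
  → r_1 = 0.8593
beam 2: φ=-45°, α=255°
  cosα=-0.2588 sinα=-0.9659 | (4,1) | tMaxX 3.2069 tMaxY 0.6626 | tΔX 3.8637 tΔY 1.0353
    t=0.6626 [y] (4,0) — stop
  → r_2 = 0.6626
beam 3: φ=45°, α=345°
  cosα=0.9659 sinα=-0.2588 | (4,1) | tMaxX 0.1760 tMaxY 2.4728 | tΔX 1.0353 tΔY 3.8637
    t=0.1760 [x] (5,1) — stop
  → r_3 = 0.1760
beam 4: φ=135°, α=75°
  cosα=0.2588 sinα=0.9659 | (4,1) | tMaxX 0.6568 tMaxY 0.3727 | tΔX 3.8637 tΔY 1.0353
    t=0.3727 [y] (4,2)
    t=0.6568 [x] (5,2) — stop
  → r_4 = 0.6568

ranges = [0.8593, 0.6626, 0.1760, 0.6568]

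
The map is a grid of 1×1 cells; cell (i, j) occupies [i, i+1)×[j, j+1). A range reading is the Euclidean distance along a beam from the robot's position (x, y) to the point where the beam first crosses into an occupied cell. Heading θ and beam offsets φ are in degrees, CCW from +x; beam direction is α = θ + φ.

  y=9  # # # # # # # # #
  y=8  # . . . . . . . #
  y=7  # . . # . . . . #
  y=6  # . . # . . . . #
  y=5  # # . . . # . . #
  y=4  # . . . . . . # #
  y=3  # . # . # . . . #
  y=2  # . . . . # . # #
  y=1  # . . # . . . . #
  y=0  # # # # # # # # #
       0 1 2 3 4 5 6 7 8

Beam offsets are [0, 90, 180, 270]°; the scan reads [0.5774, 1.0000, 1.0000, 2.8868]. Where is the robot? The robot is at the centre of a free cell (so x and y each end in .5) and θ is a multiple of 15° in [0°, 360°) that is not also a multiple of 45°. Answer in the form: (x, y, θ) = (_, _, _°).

(x, y, θ) = (3.5, 2.5, 300°)

The pose lattice has 46·16 = 736 candidates. Test each by forward raycasting.
  (5.5, 8.5, 330°): beam 1 = 2.8868 ≠ 0.5774 ✗
  (5.5, 6.5, 300°): beam 2 = 2.8868 ≠ 1.0000 ✗
  (3.5, 3.5, 75°): beam 1 = 5.6940 ≠ 0.5774 ✗
  …
  (3.5, 2.5, 300°): r_1=0.5774, r_2=1.0000, r_3=1.0000, r_4=2.8868 — all match ✓
Only this pose fits every beam.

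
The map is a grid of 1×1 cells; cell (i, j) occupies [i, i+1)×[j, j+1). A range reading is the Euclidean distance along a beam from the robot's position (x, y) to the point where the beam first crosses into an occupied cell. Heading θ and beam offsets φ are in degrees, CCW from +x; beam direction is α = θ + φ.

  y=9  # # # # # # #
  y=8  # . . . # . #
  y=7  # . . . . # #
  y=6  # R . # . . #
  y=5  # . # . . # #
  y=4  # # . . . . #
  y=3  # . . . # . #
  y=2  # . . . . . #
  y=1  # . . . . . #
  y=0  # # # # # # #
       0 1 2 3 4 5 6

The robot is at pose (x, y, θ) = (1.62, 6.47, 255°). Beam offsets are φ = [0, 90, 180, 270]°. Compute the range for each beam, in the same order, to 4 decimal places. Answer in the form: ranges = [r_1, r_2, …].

ranges = [1.5219, 1.4287, 2.6192, 0.6419]

beam 1: φ=0°, α=255°
  d=(-0.2588,-0.9659)  start (1,6)  tX=2.3955 tY=0.4866  stride 1/|dx|=3.8637 1/|dy|=1.0353
    cross y-line → (1,5), t=0.4866
    cross y-line → (1,4), t=1.5219 (wall)
  → r_1 = 1.5219
beam 2: φ=90°, α=345°
  d=(0.9659,-0.2588)  start (1,6)  tX=0.3934 tY=1.8159  stride 1/|dx|=1.0353 1/|dy|=3.8637
    cross x-line → (2,6), t=0.3934
    cross x-line → (3,6), t=1.4287 (wall)
  → r_2 = 1.4287
beam 3: φ=180°, α=75°
  d=(0.2588,0.9659)  start (1,6)  tX=1.4682 tY=0.5487  stride 1/|dx|=3.8637 1/|dy|=1.0353
    cross y-line → (1,7), t=0.5487
    cross x-line → (2,7), t=1.4682
    cross y-line → (2,8), t=1.5840
    cross y-line → (2,9), t=2.6192 (wall)
  → r_3 = 2.6192
beam 4: φ=270°, α=165°
  d=(-0.9659,0.2588)  start (1,6)  tX=0.6419 tY=2.0478  stride 1/|dx|=1.0353 1/|dy|=3.8637
    cross x-line → (0,6), t=0.6419 (wall)
  → r_4 = 0.6419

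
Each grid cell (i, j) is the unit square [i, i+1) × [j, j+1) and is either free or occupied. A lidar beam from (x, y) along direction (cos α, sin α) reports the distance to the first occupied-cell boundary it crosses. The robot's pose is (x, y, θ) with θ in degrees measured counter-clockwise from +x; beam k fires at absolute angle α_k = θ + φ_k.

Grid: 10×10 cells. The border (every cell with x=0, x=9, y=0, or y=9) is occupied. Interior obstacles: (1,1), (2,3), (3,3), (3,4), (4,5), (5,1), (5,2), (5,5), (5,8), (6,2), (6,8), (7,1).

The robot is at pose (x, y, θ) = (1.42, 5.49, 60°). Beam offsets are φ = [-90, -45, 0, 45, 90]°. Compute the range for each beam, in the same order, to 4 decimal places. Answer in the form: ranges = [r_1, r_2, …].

beam 1: φ=-90°, α=330°
  cosα=0.8660 sinα=-0.5000 | (1,5) | tMaxX 0.6697 tMaxY 0.9800 | tΔX 1.1547 tΔY 2.0000
    t=0.6697 [x] (2,5)
    t=0.9800 [y] (2,4)
    t=1.8244 [x] (3,4) — stop
  → r_1 = 1.8244
beam 2: φ=-45°, α=15°
  cosα=0.9659 sinα=0.2588 | (1,5) | tMaxX 0.6005 tMaxY 1.9705 | tΔX 1.0353 tΔY 3.8637
    t=0.6005 [x] (2,5)
    t=1.6357 [x] (3,5)
    t=1.9705 [y] (3,6)
    t=2.6710 [x] (4,6)
    t=3.7063 [x] (5,6)
    t=4.7416 [x] (6,6)
    t=5.7768 [x] (7,6)
    t=5.8342 [y] (7,7)
    t=6.8121 [x] (8,7)
    t=7.8474 [x] (9,7) — stop
  → r_2 = 7.8474
beam 3: φ=0°, α=60°
  cosα=0.5000 sinα=0.8660 | (1,5) | tMaxX 1.1600 tMaxY 0.5889 | tΔX 2.0000 tΔY 1.1547
    t=0.5889 [y] (1,6)
    t=1.1600 [x] (2,6)
    t=1.7436 [y] (2,7)
    t=2.8983 [y] (2,8)
    t=3.1600 [x] (3,8)
    t=4.0530 [y] (3,9) — stop
  → r_3 = 4.0530
beam 4: φ=45°, α=105°
  cosα=-0.2588 sinα=0.9659 | (1,5) | tMaxX 1.6228 tMaxY 0.5280 | tΔX 3.8637 tΔY 1.0353
    t=0.5280 [y] (1,6)
    t=1.5633 [y] (1,7)
    t=1.6228 [x] (0,7) — stop
  → r_4 = 1.6228
beam 5: φ=90°, α=150°
  cosα=-0.8660 sinα=0.5000 | (1,5) | tMaxX 0.4850 tMaxY 1.0200 | tΔX 1.1547 tΔY 2.0000
    t=0.4850 [x] (0,5) — stop
  → r_5 = 0.4850

ranges = [1.8244, 7.8474, 4.0530, 1.6228, 0.4850]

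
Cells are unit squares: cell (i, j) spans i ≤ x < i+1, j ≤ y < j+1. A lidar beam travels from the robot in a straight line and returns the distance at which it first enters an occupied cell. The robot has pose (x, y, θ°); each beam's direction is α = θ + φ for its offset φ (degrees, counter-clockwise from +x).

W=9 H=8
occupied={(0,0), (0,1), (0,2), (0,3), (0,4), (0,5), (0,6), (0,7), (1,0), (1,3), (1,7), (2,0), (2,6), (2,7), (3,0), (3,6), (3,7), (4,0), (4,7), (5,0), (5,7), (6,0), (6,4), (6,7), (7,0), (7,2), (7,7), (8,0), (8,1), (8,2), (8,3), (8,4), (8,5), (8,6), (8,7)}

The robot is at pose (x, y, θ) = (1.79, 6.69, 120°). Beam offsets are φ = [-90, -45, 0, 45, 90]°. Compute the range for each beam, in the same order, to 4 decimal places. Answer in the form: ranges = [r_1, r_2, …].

ranges = [0.2425, 0.3209, 0.3580, 0.8179, 0.9122]

beam 1: φ=-90°, α=30°
  d=(0.8660,0.5000)  start (1,6)  tX=0.2425 tY=0.6200  stride 1/|dx|=1.1547 1/|dy|=2.0000
    cross x-line → (2,6), t=0.2425 (wall)
  → r_1 = 0.2425
beam 2: φ=-45°, α=75°
  d=(0.2588,0.9659)  start (1,6)  tX=0.8114 tY=0.3209  stride 1/|dx|=3.8637 1/|dy|=1.0353
    cross y-line → (1,7), t=0.3209 (wall)
  → r_2 = 0.3209
beam 3: φ=0°, α=120°
  d=(-0.5000,0.8660)  start (1,6)  tX=1.5800 tY=0.3580  stride 1/|dx|=2.0000 1/|dy|=1.1547
    cross y-line → (1,7), t=0.3580 (wall)
  → r_3 = 0.3580
beam 4: φ=45°, α=165°
  d=(-0.9659,0.2588)  start (1,6)  tX=0.8179 tY=1.1977  stride 1/|dx|=1.0353 1/|dy|=3.8637
    cross x-line → (0,6), t=0.8179 (wall)
  → r_4 = 0.8179
beam 5: φ=90°, α=210°
  d=(-0.8660,-0.5000)  start (1,6)  tX=0.9122 tY=1.3800  stride 1/|dx|=1.1547 1/|dy|=2.0000
    cross x-line → (0,6), t=0.9122 (wall)
  → r_5 = 0.9122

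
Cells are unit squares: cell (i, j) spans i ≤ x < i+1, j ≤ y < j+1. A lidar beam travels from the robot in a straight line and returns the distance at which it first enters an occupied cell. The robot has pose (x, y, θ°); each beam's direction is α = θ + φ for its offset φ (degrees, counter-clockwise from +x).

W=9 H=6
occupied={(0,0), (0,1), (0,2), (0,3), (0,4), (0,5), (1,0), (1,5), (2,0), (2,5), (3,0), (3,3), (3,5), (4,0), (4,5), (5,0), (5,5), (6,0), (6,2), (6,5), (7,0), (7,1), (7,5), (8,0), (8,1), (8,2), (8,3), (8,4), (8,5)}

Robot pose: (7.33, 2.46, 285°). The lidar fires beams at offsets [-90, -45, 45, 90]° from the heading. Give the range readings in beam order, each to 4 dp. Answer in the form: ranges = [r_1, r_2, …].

ranges = [0.3416, 0.5312, 0.7736, 0.6936]

beam 1: φ=-90°, α=195°
  cosα=-0.9659 sinα=-0.2588 | (7,2) | tMaxX 0.3416 tMaxY 1.7773 | tΔX 1.0353 tΔY 3.8637
    t=0.3416 [x] (6,2) — stop
  → r_1 = 0.3416
beam 2: φ=-45°, α=240°
  cosα=-0.5000 sinα=-0.8660 | (7,2) | tMaxX 0.6600 tMaxY 0.5312 | tΔX 2.0000 tΔY 1.1547
    t=0.5312 [y] (7,1) — stop
  → r_2 = 0.5312
beam 3: φ=45°, α=330°
  cosα=0.8660 sinα=-0.5000 | (7,2) | tMaxX 0.7736 tMaxY 0.9200 | tΔX 1.1547 tΔY 2.0000
    t=0.7736 [x] (8,2) — stop
  → r_3 = 0.7736
beam 4: φ=90°, α=15°
  cosα=0.9659 sinα=0.2588 | (7,2) | tMaxX 0.6936 tMaxY 2.0864 | tΔX 1.0353 tΔY 3.8637
    t=0.6936 [x] (8,2) — stop
  → r_4 = 0.6936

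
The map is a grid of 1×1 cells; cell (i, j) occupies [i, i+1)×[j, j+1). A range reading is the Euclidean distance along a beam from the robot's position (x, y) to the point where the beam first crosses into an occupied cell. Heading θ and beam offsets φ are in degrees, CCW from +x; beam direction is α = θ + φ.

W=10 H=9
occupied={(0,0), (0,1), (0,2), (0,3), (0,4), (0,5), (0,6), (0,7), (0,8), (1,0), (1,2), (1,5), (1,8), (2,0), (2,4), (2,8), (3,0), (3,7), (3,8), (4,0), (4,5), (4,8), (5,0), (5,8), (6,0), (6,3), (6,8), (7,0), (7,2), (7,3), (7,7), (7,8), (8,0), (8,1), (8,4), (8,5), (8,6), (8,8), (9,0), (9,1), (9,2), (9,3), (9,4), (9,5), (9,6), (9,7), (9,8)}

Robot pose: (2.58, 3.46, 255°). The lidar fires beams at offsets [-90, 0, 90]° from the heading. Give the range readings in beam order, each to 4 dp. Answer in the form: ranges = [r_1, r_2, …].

beam 1: φ=-90°, α=165°
  dir = (cos 165°, sin 165°) = (-0.9659, 0.2588); from cell (2,3)
  next x-line at t=0.6005, next y-line at t=2.0864; Δt_x=1.0353, Δt_y=3.8637
    x: enter (1,3) at t=0.6005
    x: enter (0,3) at t=1.6357 ← occupied
  → r_1 = 1.6357
beam 2: φ=0°, α=255°
  dir = (cos 255°, sin 255°) = (-0.2588, -0.9659); from cell (2,3)
  next x-line at t=2.2409, next y-line at t=0.4762; Δt_x=3.8637, Δt_y=1.0353
    y: enter (2,2) at t=0.4762
    y: enter (2,1) at t=1.5115
    x: enter (1,1) at t=2.2409
    y: enter (1,0) at t=2.5468 ← occupied
  → r_2 = 2.5468
beam 3: φ=90°, α=345°
  dir = (cos 345°, sin 345°) = (0.9659, -0.2588); from cell (2,3)
  next x-line at t=0.4348, next y-line at t=1.7773; Δt_x=1.0353, Δt_y=3.8637
    x: enter (3,3) at t=0.4348
    x: enter (4,3) at t=1.4701
    y: enter (4,2) at t=1.7773
    x: enter (5,2) at t=2.5054
    x: enter (6,2) at t=3.5406
    x: enter (7,2) at t=4.5759 ← occupied
  → r_3 = 4.5759

ranges = [1.6357, 2.5468, 4.5759]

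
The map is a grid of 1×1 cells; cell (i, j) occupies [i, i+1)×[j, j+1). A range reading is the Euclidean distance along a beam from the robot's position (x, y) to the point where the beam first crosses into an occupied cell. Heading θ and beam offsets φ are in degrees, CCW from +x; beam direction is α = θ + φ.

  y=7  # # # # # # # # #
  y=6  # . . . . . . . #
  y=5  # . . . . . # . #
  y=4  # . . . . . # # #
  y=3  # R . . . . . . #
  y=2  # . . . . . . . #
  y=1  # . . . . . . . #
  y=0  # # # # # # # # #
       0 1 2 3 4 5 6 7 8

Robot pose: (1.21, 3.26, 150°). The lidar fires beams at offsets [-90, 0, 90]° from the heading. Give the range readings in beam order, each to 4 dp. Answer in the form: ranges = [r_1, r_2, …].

ranges = [4.3186, 0.2425, 0.4200]

beam 1: φ=-90°, α=60°
  dir = (cos 60°, sin 60°) = (0.5000, 0.8660); from cell (1,3)
  next x-line at t=1.5800, next y-line at t=0.8545; Δt_x=2.0000, Δt_y=1.1547
    y: enter (1,4) at t=0.8545
    x: enter (2,4) at t=1.5800
    y: enter (2,5) at t=2.0092
    y: enter (2,6) at t=3.1639
    x: enter (3,6) at t=3.5800
    y: enter (3,7) at t=4.3186 ← occupied
  → r_1 = 4.3186
beam 2: φ=0°, α=150°
  dir = (cos 150°, sin 150°) = (-0.8660, 0.5000); from cell (1,3)
  next x-line at t=0.2425, next y-line at t=1.4800; Δt_x=1.1547, Δt_y=2.0000
    x: enter (0,3) at t=0.2425 ← occupied
  → r_2 = 0.2425
beam 3: φ=90°, α=240°
  dir = (cos 240°, sin 240°) = (-0.5000, -0.8660); from cell (1,3)
  next x-line at t=0.4200, next y-line at t=0.3002; Δt_x=2.0000, Δt_y=1.1547
    y: enter (1,2) at t=0.3002
    x: enter (0,2) at t=0.4200 ← occupied
  → r_3 = 0.4200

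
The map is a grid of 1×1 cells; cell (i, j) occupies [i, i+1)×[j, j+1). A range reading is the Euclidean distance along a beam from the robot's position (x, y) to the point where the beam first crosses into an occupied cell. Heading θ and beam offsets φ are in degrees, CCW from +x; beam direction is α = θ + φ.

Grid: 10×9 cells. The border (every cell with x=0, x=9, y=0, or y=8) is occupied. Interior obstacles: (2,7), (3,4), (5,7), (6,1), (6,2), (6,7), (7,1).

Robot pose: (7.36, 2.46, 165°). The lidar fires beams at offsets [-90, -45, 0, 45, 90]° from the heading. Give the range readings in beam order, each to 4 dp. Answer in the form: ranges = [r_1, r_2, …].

beam 1: φ=-90°, α=75°
  cosα=0.2588 sinα=0.9659 | (7,2) | tMaxX 2.4728 tMaxY 0.5590 | tΔX 3.8637 tΔY 1.0353
    t=0.5590 [y] (7,3)
    t=1.5943 [y] (7,4)
    t=2.4728 [x] (8,4)
    t=2.6296 [y] (8,5)
    t=3.6649 [y] (8,6)
    t=4.7002 [y] (8,7)
    t=5.7354 [y] (8,8) — stop
  → r_1 = 5.7354
beam 2: φ=-45°, α=120°
  cosα=-0.5000 sinα=0.8660 | (7,2) | tMaxX 0.7200 tMaxY 0.6235 | tΔX 2.0000 tΔY 1.1547
    t=0.6235 [y] (7,3)
    t=0.7200 [x] (6,3)
    t=1.7782 [y] (6,4)
    t=2.7200 [x] (5,4)
    t=2.9329 [y] (5,5)
    t=4.0876 [y] (5,6)
    t=4.7200 [x] (4,6)
    t=5.2423 [y] (4,7)
    t=6.3970 [y] (4,8) — stop
  → r_2 = 6.3970
beam 3: φ=0°, α=165°
  cosα=-0.9659 sinα=0.2588 | (7,2) | tMaxX 0.3727 tMaxY 2.0864 | tΔX 1.0353 tΔY 3.8637
    t=0.3727 [x] (6,2) — stop
  → r_3 = 0.3727
beam 4: φ=45°, α=210°
  cosα=-0.8660 sinα=-0.5000 | (7,2) | tMaxX 0.4157 tMaxY 0.9200 | tΔX 1.1547 tΔY 2.0000
    t=0.4157 [x] (6,2) — stop
  → r_4 = 0.4157
beam 5: φ=90°, α=255°
  cosα=-0.2588 sinα=-0.9659 | (7,2) | tMaxX 1.3909 tMaxY 0.4762 | tΔX 3.8637 tΔY 1.0353
    t=0.4762 [y] (7,1) — stop
  → r_5 = 0.4762

ranges = [5.7354, 6.3970, 0.3727, 0.4157, 0.4762]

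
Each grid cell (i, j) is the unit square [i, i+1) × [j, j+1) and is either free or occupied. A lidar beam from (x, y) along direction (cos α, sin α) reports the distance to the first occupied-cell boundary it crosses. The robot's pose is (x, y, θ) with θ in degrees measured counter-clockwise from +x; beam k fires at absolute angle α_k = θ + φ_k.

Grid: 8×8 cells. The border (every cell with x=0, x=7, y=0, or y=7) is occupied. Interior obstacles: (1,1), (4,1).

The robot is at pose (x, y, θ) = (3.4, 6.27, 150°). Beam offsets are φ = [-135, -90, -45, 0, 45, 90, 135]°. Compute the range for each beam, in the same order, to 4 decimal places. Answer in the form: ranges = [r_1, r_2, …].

ranges = [2.8205, 0.8429, 0.7558, 1.4600, 2.4847, 4.8000, 4.4206]

beam 1: φ=-135°, α=15°
  direction (0.9659, 0.2588); cell (3,6); t to first gridline: x 0.6212, y 2.8205 (then +1.0353 / +3.8637)
    (4,6) via x @ 0.6212
    (5,6) via x @ 1.6564
    (6,6) via x @ 2.6917
    (6,7) via y @ 2.8205  # hit
  → r_1 = 2.8205
beam 2: φ=-90°, α=60°
  direction (0.5000, 0.8660); cell (3,6); t to first gridline: x 1.2000, y 0.8429 (then +2.0000 / +1.1547)
    (3,7) via y @ 0.8429  # hit
  → r_2 = 0.8429
beam 3: φ=-45°, α=105°
  direction (-0.2588, 0.9659); cell (3,6); t to first gridline: x 1.5455, y 0.7558 (then +3.8637 / +1.0353)
    (3,7) via y @ 0.7558  # hit
  → r_3 = 0.7558
beam 4: φ=0°, α=150°
  direction (-0.8660, 0.5000); cell (3,6); t to first gridline: x 0.4619, y 1.4600 (then +1.1547 / +2.0000)
    (2,6) via x @ 0.4619
    (2,7) via y @ 1.4600  # hit
  → r_4 = 1.4600
beam 5: φ=45°, α=195°
  direction (-0.9659, -0.2588); cell (3,6); t to first gridline: x 0.4141, y 1.0432 (then +1.0353 / +3.8637)
    (2,6) via x @ 0.4141
    (2,5) via y @ 1.0432
    (1,5) via x @ 1.4494
    (0,5) via x @ 2.4847  # hit
  → r_5 = 2.4847
beam 6: φ=90°, α=240°
  direction (-0.5000, -0.8660); cell (3,6); t to first gridline: x 0.8000, y 0.3118 (then +2.0000 / +1.1547)
    (3,5) via y @ 0.3118
    (2,5) via x @ 0.8000
    (2,4) via y @ 1.4665
    (2,3) via y @ 2.6212
    (1,3) via x @ 2.8000
    (1,2) via y @ 3.7759
    (0,2) via x @ 4.8000  # hit
  → r_6 = 4.8000
beam 7: φ=135°, α=285°
  direction (0.2588, -0.9659); cell (3,6); t to first gridline: x 2.3182, y 0.2795 (then +3.8637 / +1.0353)
    (3,5) via y @ 0.2795
    (3,4) via y @ 1.3148
    (4,4) via x @ 2.3182
    (4,3) via y @ 2.3501
    (4,2) via y @ 3.3854
    (4,1) via y @ 4.4206  # hit
  → r_7 = 4.4206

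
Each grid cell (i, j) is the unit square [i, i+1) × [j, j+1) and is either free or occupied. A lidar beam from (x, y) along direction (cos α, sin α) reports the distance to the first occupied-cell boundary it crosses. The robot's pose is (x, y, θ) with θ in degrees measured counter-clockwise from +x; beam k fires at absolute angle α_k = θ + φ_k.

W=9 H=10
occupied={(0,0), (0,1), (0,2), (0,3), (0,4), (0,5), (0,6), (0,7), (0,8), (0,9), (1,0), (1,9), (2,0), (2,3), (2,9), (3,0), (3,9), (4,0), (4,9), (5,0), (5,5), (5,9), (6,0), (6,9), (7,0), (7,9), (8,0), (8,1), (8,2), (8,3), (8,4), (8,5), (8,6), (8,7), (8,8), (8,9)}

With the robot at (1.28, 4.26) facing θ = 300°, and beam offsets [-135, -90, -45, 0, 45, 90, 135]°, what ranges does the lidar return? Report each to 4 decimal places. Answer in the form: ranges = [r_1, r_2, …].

ranges = [0.2899, 0.3233, 1.0818, 1.4400, 1.0046, 7.7596, 4.9072]

beam 1: φ=-135°, α=165°
  d=(-0.9659,0.2588)  start (1,4)  tX=0.2899 tY=2.8591  stride 1/|dx|=1.0353 1/|dy|=3.8637
    cross x-line → (0,4), t=0.2899 (wall)
  → r_1 = 0.2899
beam 2: φ=-90°, α=210°
  d=(-0.8660,-0.5000)  start (1,4)  tX=0.3233 tY=0.5200  stride 1/|dx|=1.1547 1/|dy|=2.0000
    cross x-line → (0,4), t=0.3233 (wall)
  → r_2 = 0.3233
beam 3: φ=-45°, α=255°
  d=(-0.2588,-0.9659)  start (1,4)  tX=1.0818 tY=0.2692  stride 1/|dx|=3.8637 1/|dy|=1.0353
    cross y-line → (1,3), t=0.2692
    cross x-line → (0,3), t=1.0818 (wall)
  → r_3 = 1.0818
beam 4: φ=0°, α=300°
  d=(0.5000,-0.8660)  start (1,4)  tX=1.4400 tY=0.3002  stride 1/|dx|=2.0000 1/|dy|=1.1547
    cross y-line → (1,3), t=0.3002
    cross x-line → (2,3), t=1.4400 (wall)
  → r_4 = 1.4400
beam 5: φ=45°, α=345°
  d=(0.9659,-0.2588)  start (1,4)  tX=0.7454 tY=1.0046  stride 1/|dx|=1.0353 1/|dy|=3.8637
    cross x-line → (2,4), t=0.7454
    cross y-line → (2,3), t=1.0046 (wall)
  → r_5 = 1.0046
beam 6: φ=90°, α=30°
  d=(0.8660,0.5000)  start (1,4)  tX=0.8314 tY=1.4800  stride 1/|dx|=1.1547 1/|dy|=2.0000
    cross x-line → (2,4), t=0.8314
    cross y-line → (2,5), t=1.4800
    cross x-line → (3,5), t=1.9861
    cross x-line → (4,5), t=3.1408
    cross y-line → (4,6), t=3.4800
    cross x-line → (5,6), t=4.2955
    cross x-line → (6,6), t=5.4502
    cross y-line → (6,7), t=5.4800
    cross x-line → (7,7), t=6.6049
    cross y-line → (7,8), t=7.4800
    cross x-line → (8,8), t=7.7596 (wall)
  → r_6 = 7.7596
beam 7: φ=135°, α=75°
  d=(0.2588,0.9659)  start (1,4)  tX=2.7819 tY=0.7661  stride 1/|dx|=3.8637 1/|dy|=1.0353
    cross y-line → (1,5), t=0.7661
    cross y-line → (1,6), t=1.8014
    cross x-line → (2,6), t=2.7819
    cross y-line → (2,7), t=2.8367
    cross y-line → (2,8), t=3.8719
    cross y-line → (2,9), t=4.9072 (wall)
  → r_7 = 4.9072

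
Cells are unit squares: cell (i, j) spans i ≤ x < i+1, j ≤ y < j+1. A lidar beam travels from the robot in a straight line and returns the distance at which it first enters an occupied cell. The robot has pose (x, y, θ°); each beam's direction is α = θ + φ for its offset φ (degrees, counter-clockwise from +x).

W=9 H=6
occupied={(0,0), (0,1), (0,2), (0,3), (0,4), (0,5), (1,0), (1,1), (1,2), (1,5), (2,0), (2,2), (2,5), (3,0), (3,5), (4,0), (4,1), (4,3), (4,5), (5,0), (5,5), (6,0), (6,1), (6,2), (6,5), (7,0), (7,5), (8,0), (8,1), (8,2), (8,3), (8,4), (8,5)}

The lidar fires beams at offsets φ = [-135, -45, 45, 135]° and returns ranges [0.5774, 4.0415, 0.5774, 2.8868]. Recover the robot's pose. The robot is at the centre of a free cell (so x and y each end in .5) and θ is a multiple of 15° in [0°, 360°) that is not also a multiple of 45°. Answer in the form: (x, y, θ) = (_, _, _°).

(x, y, θ) = (4.5, 2.5, 75°)

Enumerate (i+0.5, j+0.5, θ) over the 21 free cells and 16 admissible headings. For each, cast all 4 beams and compare to the given ranges.
  (4.5, 4.5, 165°): beam 1 = 1.0000 ≠ 0.5774 ✗
  (7.5, 4.5, 165°): beam 2 = 0.5774 ≠ 4.0415 ✗
  (5.5, 1.5, 15°): beam 2 = 0.5774 ≠ 4.0415 ✗
  …
  (4.5, 2.5, 75°): r_1=0.5774, r_2=4.0415, r_3=0.5774, r_4=2.8868 — all match ✓
Only this pose fits every beam.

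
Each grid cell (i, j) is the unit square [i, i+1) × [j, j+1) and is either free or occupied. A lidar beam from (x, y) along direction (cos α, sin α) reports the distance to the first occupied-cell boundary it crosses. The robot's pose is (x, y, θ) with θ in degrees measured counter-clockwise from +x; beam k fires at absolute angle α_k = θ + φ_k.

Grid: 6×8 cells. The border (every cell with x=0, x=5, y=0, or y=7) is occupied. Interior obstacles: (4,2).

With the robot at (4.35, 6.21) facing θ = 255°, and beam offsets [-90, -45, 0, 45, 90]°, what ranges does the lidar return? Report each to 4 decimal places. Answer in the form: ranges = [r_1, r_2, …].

ranges = [3.0523, 3.8682, 5.3938, 1.3000, 0.6729]

beam 1: φ=-90°, α=165°
  dir = (cos 165°, sin 165°) = (-0.9659, 0.2588); from cell (4,6)
  next x-line at t=0.3623, next y-line at t=3.0523; Δt_x=1.0353, Δt_y=3.8637
    x: enter (3,6) at t=0.3623
    x: enter (2,6) at t=1.3976
    x: enter (1,6) at t=2.4329
    y: enter (1,7) at t=3.0523 ← occupied
  → r_1 = 3.0523
beam 2: φ=-45°, α=210°
  dir = (cos 210°, sin 210°) = (-0.8660, -0.5000); from cell (4,6)
  next x-line at t=0.4041, next y-line at t=0.4200; Δt_x=1.1547, Δt_y=2.0000
    x: enter (3,6) at t=0.4041
    y: enter (3,5) at t=0.4200
    x: enter (2,5) at t=1.5588
    y: enter (2,4) at t=2.4200
    x: enter (1,4) at t=2.7135
    x: enter (0,4) at t=3.8682 ← occupied
  → r_2 = 3.8682
beam 3: φ=0°, α=255°
  dir = (cos 255°, sin 255°) = (-0.2588, -0.9659); from cell (4,6)
  next x-line at t=1.3523, next y-line at t=0.2174; Δt_x=3.8637, Δt_y=1.0353
    y: enter (4,5) at t=0.2174
    y: enter (4,4) at t=1.2527
    x: enter (3,4) at t=1.3523
    y: enter (3,3) at t=2.2880
    y: enter (3,2) at t=3.3232
    y: enter (3,1) at t=4.3585
    x: enter (2,1) at t=5.2160
    y: enter (2,0) at t=5.3938 ← occupied
  → r_3 = 5.3938
beam 4: φ=45°, α=300°
  dir = (cos 300°, sin 300°) = (0.5000, -0.8660); from cell (4,6)
  next x-line at t=1.3000, next y-line at t=0.2425; Δt_x=2.0000, Δt_y=1.1547
    y: enter (4,5) at t=0.2425
    x: enter (5,5) at t=1.3000 ← occupied
  → r_4 = 1.3000
beam 5: φ=90°, α=345°
  dir = (cos 345°, sin 345°) = (0.9659, -0.2588); from cell (4,6)
  next x-line at t=0.6729, next y-line at t=0.8114; Δt_x=1.0353, Δt_y=3.8637
    x: enter (5,6) at t=0.6729 ← occupied
  → r_5 = 0.6729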